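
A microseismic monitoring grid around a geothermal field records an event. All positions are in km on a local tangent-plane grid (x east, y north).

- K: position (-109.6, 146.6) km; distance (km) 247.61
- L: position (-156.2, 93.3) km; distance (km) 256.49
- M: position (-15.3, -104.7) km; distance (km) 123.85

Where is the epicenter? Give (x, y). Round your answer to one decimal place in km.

(74.3, -19.2)

Circle about each station: (x + 109.6)² + (y − 146.6)² = 247.61²; (x + 156.2)² + (y − 93.3)² = 256.49²; (x + 15.3)² + (y + 104.7)² = 123.85².
Subtracting the K equation from the L and M equations removes the quadratic terms:
-93.2 x − 106.6 y = -4876.80
188.6 x − 502.6 y = 23664.35
Solving the 2×2 system: x ≈ 74.3, y ≈ -19.2 km.
Check against K (with the unrounded x, y): √((x + 109.6)²+(y − 146.6)²) = 247.60 ≈ 247.61 km. ✓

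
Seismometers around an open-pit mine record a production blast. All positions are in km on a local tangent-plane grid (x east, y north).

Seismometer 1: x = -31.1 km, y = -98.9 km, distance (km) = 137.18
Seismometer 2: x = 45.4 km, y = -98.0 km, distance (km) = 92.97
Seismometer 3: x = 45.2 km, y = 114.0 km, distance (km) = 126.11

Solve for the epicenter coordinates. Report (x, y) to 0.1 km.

(72.6, -9.1)

Circle about each station: (x + 31.1)² + (y + 98.9)² = 137.18²; (x − 45.4)² + (y + 98.0)² = 92.97²; (x − 45.2)² + (y − 114.0)² = 126.11².
Subtracting pairs of circle equations eliminates x²+y² and gives linear equations (the radical axes):
153.0 x + 1.8 y = 11091.67
152.6 x + 425.8 y = 7205.24
Solving the 2×2 system: x ≈ 72.6, y ≈ -9.1 km.
Check against Seismometer 1 (with the unrounded x, y): √((x + 31.1)²+(y + 98.9)²) = 137.18 ≈ 137.18 km. ✓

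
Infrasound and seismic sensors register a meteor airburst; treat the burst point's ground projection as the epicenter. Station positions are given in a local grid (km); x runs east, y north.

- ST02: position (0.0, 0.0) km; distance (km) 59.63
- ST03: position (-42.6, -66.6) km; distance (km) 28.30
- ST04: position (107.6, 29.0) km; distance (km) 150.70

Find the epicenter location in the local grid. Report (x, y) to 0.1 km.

(-15.8, -57.5)

Circle about each station: x² + y² = 59.63²; (x + 42.6)² + (y + 66.6)² = 28.30²; (x − 107.6)² + (y − 29.0)² = 150.70².
Subtracting the ST02 equation from the ST03 and ST04 equations removes the quadratic terms:
-85.2 x − 133.2 y = 9005.17
215.2 x + 58.0 y = -6735.99
Solving the 2×2 system: x ≈ -15.8, y ≈ -57.5 km.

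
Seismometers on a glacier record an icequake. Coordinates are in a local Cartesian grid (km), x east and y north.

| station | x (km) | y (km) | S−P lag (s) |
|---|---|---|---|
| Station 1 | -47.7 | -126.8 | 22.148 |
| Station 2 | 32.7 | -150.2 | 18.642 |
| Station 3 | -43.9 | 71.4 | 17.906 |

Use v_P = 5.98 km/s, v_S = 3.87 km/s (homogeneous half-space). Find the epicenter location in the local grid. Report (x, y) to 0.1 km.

x ≈ 145.7 km, y ≈ 20.2 km

Distance from S−P lag: d = Δt · v_P v_S / (v_P − v_S) = Δt · (5.98·3.87)/(5.98−3.87) ≈ 10.9681·Δt.
So d_Station 1 = 242.92, d_Station 2 = 204.47, d_Station 3 = 196.39 km.
Circle about each station: (x + 47.7)² + (y + 126.8)² = 242.92²; (x − 32.7)² + (y + 150.2)² = 204.47²; (x + 43.9)² + (y − 71.4)² = 196.39².
Subtracting the Station 1 equation from the Station 2 and Station 3 equations removes the quadratic terms:
160.8 x − 46.8 y = 22477.95
7.6 x + 396.4 y = 9112.73
Solving the 2×2 system: x ≈ 145.7, y ≈ 20.2 km.
Check against Station 1 (with the unrounded x, y): √((x + 47.7)²+(y + 126.8)²) = 242.90 ≈ 242.92 km. ✓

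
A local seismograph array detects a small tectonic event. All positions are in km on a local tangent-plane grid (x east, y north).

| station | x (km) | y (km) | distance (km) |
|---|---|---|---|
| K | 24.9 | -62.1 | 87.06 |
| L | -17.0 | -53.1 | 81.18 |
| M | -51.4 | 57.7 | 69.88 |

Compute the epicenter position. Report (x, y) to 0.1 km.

Circle about each station: (x − 24.9)² + (y + 62.1)² = 87.06²; (x + 17.0)² + (y + 53.1)² = 81.18²; (x + 51.4)² + (y − 57.7)² = 69.88².
Subtracting the K equation from the L and M equations removes the quadratic terms:
-83.8 x + 18.0 y = -378.56
-152.6 x + 239.6 y = 4191.06
Solving the 2×2 system: x ≈ 9.6, y ≈ 23.6 km.
Check against K (with the unrounded x, y): √((x − 24.9)²+(y + 62.1)²) = 87.05 ≈ 87.06 km. ✓

9.6 km east, 23.6 km north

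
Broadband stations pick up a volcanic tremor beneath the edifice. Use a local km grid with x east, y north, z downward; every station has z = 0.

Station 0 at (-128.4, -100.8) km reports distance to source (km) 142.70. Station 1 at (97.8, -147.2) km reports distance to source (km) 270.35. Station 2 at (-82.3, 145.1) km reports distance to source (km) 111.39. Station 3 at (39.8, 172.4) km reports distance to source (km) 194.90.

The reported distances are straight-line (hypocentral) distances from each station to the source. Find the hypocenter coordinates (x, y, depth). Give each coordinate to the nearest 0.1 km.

(-98.8, 37.1, 21.7)

Each station gives a sphere (x−x_i)² + (y−y_i)² + z² = d_i² (stations at z=0).
Subtracting the Station 0 sphere from Station 1 and Station 2: z² cancels, leaving linear equations in x and y:
452.4 x − 92.8 y = -48140.35
92.2 x + 491.8 y = 9135.66
Solving: x ≈ -98.801, y ≈ 37.099 km (keep extra digits for the depth step; rounded: -98.8, 37.1).
Then from the Station 0 sphere: z² = 142.70² − (x + 128.4)² − (y + 100.8)² with x = -98.801, y = 37.099, so z ≈ 21.704 ≈ 21.7 km.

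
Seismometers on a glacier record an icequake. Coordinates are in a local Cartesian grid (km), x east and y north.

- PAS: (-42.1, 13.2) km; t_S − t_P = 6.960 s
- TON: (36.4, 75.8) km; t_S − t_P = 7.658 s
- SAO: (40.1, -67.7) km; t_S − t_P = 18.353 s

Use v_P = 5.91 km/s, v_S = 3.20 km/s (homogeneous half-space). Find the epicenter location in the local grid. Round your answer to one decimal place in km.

Distance from S−P lag: d = Δt · v_P v_S / (v_P − v_S) = Δt · (5.91·3.20)/(5.91−3.20) ≈ 6.9786·Δt.
So d_PAS = 48.57, d_TON = 53.44, d_SAO = 128.08 km.
Circle about each station: (x + 42.1)² + (y − 13.2)² = 48.57²; (x − 36.4)² + (y − 75.8)² = 53.44²; (x − 40.1)² + (y + 67.7)² = 128.08².
Subtracting the PAS equation from the TON and SAO equations removes the quadratic terms:
157.0 x + 125.2 y = 4627.16
164.4 x − 161.8 y = -9800.79
Solving the 2×2 system: x ≈ -10.4, y ≈ 50.0 km.

x ≈ -10.4 km, y ≈ 50.0 km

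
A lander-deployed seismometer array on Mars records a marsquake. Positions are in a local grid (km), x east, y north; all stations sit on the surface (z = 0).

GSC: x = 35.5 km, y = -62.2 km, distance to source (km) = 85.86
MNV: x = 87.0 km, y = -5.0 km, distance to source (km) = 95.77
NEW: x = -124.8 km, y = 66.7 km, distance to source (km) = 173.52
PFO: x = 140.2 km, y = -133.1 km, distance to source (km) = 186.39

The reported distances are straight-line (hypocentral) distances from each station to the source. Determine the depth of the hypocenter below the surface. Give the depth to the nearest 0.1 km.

65.1 km

Each station gives a sphere (x−x_i)² + (y−y_i)² + z² = d_i² (stations at z=0).
Subtracting the GSC sphere from MNV and NEW: z² cancels, leaving linear equations in x and y:
103.0 x + 114.4 y = 664.96
-320.6 x + 257.8 y = -7842.41
Solving: x ≈ 16.900, y ≈ -9.403 km (keep extra digits for the depth step; rounded: 16.9, -9.4).
Then from the GSC sphere: z² = 85.86² − (x − 35.5)² − (y + 62.2)² with x = 16.900, y = -9.403, so z ≈ 65.103 ≈ 65.1 km.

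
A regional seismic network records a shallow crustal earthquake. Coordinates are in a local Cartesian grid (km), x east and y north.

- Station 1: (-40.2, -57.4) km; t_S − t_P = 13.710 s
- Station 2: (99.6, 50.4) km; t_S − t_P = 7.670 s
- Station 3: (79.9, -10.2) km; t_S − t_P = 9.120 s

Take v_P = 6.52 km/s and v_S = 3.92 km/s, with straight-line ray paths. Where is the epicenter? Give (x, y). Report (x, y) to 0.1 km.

Distance from S−P lag: d = Δt · v_P v_S / (v_P − v_S) = Δt · (6.52·3.92)/(6.52−3.92) ≈ 9.8302·Δt.
So d_Station 1 = 134.77, d_Station 2 = 75.40, d_Station 3 = 89.65 km.
Circle about each station: (x + 40.2)² + (y + 57.4)² = 134.77²; (x − 99.6)² + (y − 50.4)² = 75.40²; (x − 79.9)² + (y + 10.2)² = 89.65².
Subtracting the Station 1 equation from the Station 2 and Station 3 equations removes the quadratic terms:
279.6 x + 215.6 y = 20027.31
240.2 x + 94.4 y = 11703.08
Solving the 2×2 system: x ≈ 24.9, y ≈ 60.6 km.

(24.9, 60.6)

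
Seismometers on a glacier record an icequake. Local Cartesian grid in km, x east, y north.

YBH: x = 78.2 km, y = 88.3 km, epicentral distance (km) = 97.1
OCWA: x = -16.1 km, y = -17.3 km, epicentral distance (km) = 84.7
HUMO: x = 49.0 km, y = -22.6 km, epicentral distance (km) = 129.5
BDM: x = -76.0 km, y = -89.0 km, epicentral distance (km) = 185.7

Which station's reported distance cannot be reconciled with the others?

OCWA

Solve using three stations at a time. Using YBH, HUMO, BDM (subtract circle equations pairwise → linear system) gives (x, y) ≈ (-18.8, 87.7).
Distances from that point to each station vs reported:
  YBH: calculated 97.1 vs reported 97.1 → residual 0.0 km
  OCWA: calculated 105.0 vs reported 84.7 → residual 20.3 km
  HUMO: calculated 129.5 vs reported 129.5 → residual 0.0 km
  BDM: calculated 185.7 vs reported 185.7 → residual 0.0 km
YBH, HUMO, BDM are mutually consistent (residuals ≈ 0); OCWA is off by 20.3 km.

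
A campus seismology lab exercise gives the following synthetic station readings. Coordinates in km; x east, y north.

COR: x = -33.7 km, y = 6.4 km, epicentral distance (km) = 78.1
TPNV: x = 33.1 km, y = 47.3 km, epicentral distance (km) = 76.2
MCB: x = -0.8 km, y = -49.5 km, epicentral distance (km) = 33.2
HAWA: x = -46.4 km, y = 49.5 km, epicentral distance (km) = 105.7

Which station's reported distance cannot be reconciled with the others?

COR

Solve using three stations at a time. Using TPNV, MCB, HAWA (subtract circle equations pairwise → linear system) gives (x, y) ≈ (25.0, -28.5).
Distances from that point to each station vs reported:
  COR: calculated 68.3 vs reported 78.1 → residual 9.8 km
  TPNV: calculated 76.2 vs reported 76.2 → residual 0.0 km
  MCB: calculated 33.3 vs reported 33.2 → residual 0.1 km
  HAWA: calculated 105.7 vs reported 105.7 → residual 0.0 km
TPNV, MCB, HAWA are mutually consistent (residuals ≈ 0); COR is off by 9.8 km.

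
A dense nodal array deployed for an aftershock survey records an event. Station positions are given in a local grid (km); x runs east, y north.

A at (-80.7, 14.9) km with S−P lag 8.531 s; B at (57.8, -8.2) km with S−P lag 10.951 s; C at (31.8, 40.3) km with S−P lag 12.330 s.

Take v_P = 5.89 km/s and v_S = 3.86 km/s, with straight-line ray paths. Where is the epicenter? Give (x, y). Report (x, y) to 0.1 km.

-45.7 km east, -74.0 km north

Distance from S−P lag: d = Δt · v_P v_S / (v_P − v_S) = Δt · (5.89·3.86)/(5.89−3.86) ≈ 11.1997·Δt.
So d_A = 95.54, d_B = 122.65, d_C = 138.09 km.
Circle about each station: (x + 80.7)² + (y − 14.9)² = 95.54²; (x − 57.8)² + (y + 8.2)² = 122.65²; (x − 31.8)² + (y − 40.3)² = 138.09².
Subtracting the A equation from the B and C equations removes the quadratic terms:
277.0 x − 46.2 y = -9241.55
225.0 x + 50.8 y = -14040.13
Solving the 2×2 system: x ≈ -45.7, y ≈ -74.0 km.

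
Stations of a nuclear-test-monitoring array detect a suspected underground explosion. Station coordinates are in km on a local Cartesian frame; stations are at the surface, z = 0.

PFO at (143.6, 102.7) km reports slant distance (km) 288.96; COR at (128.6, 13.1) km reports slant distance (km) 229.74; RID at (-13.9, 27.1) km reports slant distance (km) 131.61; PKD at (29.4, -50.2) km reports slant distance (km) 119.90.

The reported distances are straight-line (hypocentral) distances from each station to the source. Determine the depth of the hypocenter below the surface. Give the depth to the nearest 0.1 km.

depth ≈ 48.5 km

Each station gives a sphere (x−x_i)² + (y−y_i)² + z² = d_i² (stations at z=0).
Subtracting the PFO sphere from COR and RID: z² cancels, leaving linear equations in x and y:
-30.0 x − 179.2 y = 16258.73
-315.0 x − 151.2 y = 35936.06
Solving: x ≈ -76.696, y ≈ -77.890 km (keep extra digits for the depth step; rounded: -76.7, -77.9).
Then from the PFO sphere: z² = 288.96² − (x − 143.6)² − (y − 102.7)² with x = -76.696, y = -77.890, so z ≈ 48.526 ≈ 48.5 km.
Check against PKD (with the unrounded solution): distance 119.91 ≈ 119.90 km. ✓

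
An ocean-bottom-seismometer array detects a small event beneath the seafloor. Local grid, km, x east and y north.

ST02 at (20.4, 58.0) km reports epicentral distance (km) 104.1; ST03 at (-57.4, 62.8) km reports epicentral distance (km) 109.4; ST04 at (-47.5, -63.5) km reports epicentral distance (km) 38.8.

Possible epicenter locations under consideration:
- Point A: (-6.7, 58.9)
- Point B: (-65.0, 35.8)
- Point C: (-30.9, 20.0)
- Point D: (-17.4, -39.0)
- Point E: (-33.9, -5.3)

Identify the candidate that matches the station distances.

For each candidate, compare |candidate − station| to the reported distance:
Point A: residuals ST02 77.0, ST03 58.6, ST04 90.2 → max 90.2 km
Point B: residuals ST02 15.9, ST03 81.4, ST04 62.0 → max 81.4 km
Point C: residuals ST02 40.3, ST03 59.1, ST04 46.3 → max 59.1 km
Point D: residuals ST02 0.0, ST03 0.0, ST04 0.0 → max 0.0 km
Point E: residuals ST02 20.7, ST03 37.4, ST04 21.0 → max 37.4 km
Only Point D has all residuals ≈ 0.

Point D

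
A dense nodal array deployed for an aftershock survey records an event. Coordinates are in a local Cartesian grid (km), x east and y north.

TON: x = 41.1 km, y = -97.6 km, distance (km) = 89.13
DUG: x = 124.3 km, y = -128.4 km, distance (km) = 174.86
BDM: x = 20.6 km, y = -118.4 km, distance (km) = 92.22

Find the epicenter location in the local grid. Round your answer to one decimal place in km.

Circle about each station: (x − 41.1)² + (y + 97.6)² = 89.13²; (x − 124.3)² + (y + 128.4)² = 174.86²; (x − 20.6)² + (y + 118.4)² = 92.22².
Subtracting the TON equation from the DUG and BDM equations removes the quadratic terms:
166.4 x − 61.6 y = -1909.78
-41.0 x − 41.6 y = 2667.58
Solving the 2×2 system: x ≈ -25.8, y ≈ -38.7 km.

-25.8 km east, -38.7 km north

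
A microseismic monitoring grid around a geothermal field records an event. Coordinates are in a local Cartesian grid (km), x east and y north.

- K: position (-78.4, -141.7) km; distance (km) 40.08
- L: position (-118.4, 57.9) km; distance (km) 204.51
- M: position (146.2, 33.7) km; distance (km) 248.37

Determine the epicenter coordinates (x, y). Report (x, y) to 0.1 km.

(-39.8, -130.9)

Circle about each station: (x + 78.4)² + (y + 141.7)² = 40.08²; (x + 118.4)² + (y − 57.9)² = 204.51²; (x − 146.2)² + (y − 33.7)² = 248.37².
Subtracting pairs of circle equations eliminates x²+y² and gives linear equations (the radical axes):
-80.0 x + 399.2 y = -49072.41
449.2 x + 350.8 y = -63796.57
Solving the 2×2 system: x ≈ -39.8, y ≈ -130.9 km.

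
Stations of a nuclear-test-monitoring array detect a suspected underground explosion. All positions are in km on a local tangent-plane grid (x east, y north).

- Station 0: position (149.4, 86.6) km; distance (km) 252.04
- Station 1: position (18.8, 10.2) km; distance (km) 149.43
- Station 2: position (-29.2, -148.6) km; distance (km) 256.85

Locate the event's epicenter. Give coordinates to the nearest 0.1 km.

-102.4 km east, 97.6 km north

Circle about each station: (x − 149.4)² + (y − 86.6)² = 252.04²; (x − 18.8)² + (y − 10.2)² = 149.43²; (x + 29.2)² + (y + 148.6)² = 256.85².
Subtracting pairs of circle equations eliminates x²+y² and gives linear equations (the radical axes):
-261.2 x − 152.8 y = 11832.40
-357.2 x − 470.4 y = -9333.08
Solving the 2×2 system: x ≈ -102.4, y ≈ 97.6 km.
Check against Station 0 (with the unrounded x, y): √((x − 149.4)²+(y − 86.6)²) = 252.03 ≈ 252.04 km. ✓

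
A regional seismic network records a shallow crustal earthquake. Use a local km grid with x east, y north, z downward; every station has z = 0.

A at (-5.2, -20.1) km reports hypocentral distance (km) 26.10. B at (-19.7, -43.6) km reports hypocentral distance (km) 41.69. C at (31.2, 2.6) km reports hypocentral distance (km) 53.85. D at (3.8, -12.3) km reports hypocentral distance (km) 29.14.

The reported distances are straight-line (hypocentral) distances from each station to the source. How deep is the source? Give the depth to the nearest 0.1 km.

z ≈ 15.0 km

Each station gives a sphere (x−x_i)² + (y−y_i)² + z² = d_i² (stations at z=0).
Subtracting the A sphere from B and C: z² cancels, leaving linear equations in x and y:
-29.0 x − 47.0 y = 801.15
72.8 x + 45.4 y = -1669.46
Solving: x ≈ -19.996, y ≈ -4.708 km (keep extra digits for the depth step; rounded: -20.0, -4.7).
Then from the A sphere: z² = 26.10² − (x + 5.2)² − (y + 20.1)² with x = -19.996, y = -4.708, so z ≈ 15.012 ≈ 15.0 km.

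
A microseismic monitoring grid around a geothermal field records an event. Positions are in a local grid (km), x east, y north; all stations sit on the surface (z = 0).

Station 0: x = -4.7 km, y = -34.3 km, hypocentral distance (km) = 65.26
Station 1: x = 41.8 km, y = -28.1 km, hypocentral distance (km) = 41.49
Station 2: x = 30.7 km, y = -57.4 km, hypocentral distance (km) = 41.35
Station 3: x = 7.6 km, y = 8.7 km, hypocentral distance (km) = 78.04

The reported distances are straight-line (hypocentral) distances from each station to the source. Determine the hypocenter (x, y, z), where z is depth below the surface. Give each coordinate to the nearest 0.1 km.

Each station gives a sphere (x−x_i)² + (y−y_i)² + z² = d_i² (stations at z=0).
Subtracting the Station 0 sphere from Station 1 and Station 2: z² cancels, leaving linear equations in x and y:
93.0 x + 12.4 y = 3875.72
70.8 x − 46.2 y = 5587.72
Solving: x ≈ 47.994, y ≈ -47.397 km (keep extra digits for the depth step; rounded: 48.0, -47.4).
Then from the Station 0 sphere: z² = 65.26² − (x + 4.7)² − (y + 34.3)² with x = 47.994, y = -47.397, so z ≈ 36.203 ≈ 36.2 km.
Check against Station 3 (with the unrounded solution): distance 78.03 ≈ 78.04 km. ✓

x ≈ 48.0 km, y ≈ -47.4 km, depth ≈ 36.2 km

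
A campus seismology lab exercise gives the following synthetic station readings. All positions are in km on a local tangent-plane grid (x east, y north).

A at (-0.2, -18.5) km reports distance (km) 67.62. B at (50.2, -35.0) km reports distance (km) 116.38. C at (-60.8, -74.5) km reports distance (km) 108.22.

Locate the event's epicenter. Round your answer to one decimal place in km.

(-44.6, 32.5)

Circle about each station: (x + 0.2)² + (y + 18.5)² = 67.62²; (x − 50.2)² + (y + 35.0)² = 116.38²; (x + 60.8)² + (y + 74.5)² = 108.22².
Subtracting the A equation from the B and C equations removes the quadratic terms:
100.8 x − 33.0 y = -5569.09
-121.2 x − 112.0 y = 1765.50
Solving the 2×2 system: x ≈ -44.6, y ≈ 32.5 km.
Check against A (with the unrounded x, y): √((x + 0.2)²+(y + 18.5)²) = 67.63 ≈ 67.62 km. ✓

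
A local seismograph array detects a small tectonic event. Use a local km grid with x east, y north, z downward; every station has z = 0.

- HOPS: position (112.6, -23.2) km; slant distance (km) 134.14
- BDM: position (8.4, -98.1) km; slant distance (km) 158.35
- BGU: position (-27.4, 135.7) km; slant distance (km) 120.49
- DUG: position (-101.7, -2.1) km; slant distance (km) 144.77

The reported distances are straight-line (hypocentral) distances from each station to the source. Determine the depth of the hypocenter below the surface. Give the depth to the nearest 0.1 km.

Each station gives a sphere (x−x_i)² + (y−y_i)² + z² = d_i² (stations at z=0).
Subtracting the HOPS sphere from BDM and BGU: z² cancels, leaving linear equations in x and y:
-208.4 x − 149.8 y = -10604.01
-280.0 x + 317.8 y = 9423.95
Solving: x ≈ 18.103, y ≈ 45.603 km (keep extra digits for the depth step; rounded: 18.1, 45.6).
Then from the HOPS sphere: z² = 134.14² − (x − 112.6)² − (y + 23.2)² with x = 18.103, y = 45.603, so z ≈ 65.803 ≈ 65.8 km.
Check against DUG (with the unrounded solution): distance 144.77 ≈ 144.77 km. ✓

65.8 km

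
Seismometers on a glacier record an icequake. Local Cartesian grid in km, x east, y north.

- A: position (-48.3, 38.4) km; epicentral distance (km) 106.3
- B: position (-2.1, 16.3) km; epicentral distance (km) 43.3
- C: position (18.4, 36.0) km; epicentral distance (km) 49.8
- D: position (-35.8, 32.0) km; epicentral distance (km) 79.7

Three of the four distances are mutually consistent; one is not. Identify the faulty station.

Solve using three stations at a time. Using B, C, D (subtract circle equations pairwise → linear system) gives (x, y) ≈ (30.4, -12.4).
Distances from that point to each station vs reported:
  A: calculated 93.7 vs reported 106.3 → residual 12.6 km
  B: calculated 43.4 vs reported 43.3 → residual 0.1 km
  C: calculated 49.9 vs reported 49.8 → residual 0.1 km
  D: calculated 79.8 vs reported 79.7 → residual 0.1 km
B, C, D are mutually consistent (residuals ≈ 0); A is off by 12.6 km.

A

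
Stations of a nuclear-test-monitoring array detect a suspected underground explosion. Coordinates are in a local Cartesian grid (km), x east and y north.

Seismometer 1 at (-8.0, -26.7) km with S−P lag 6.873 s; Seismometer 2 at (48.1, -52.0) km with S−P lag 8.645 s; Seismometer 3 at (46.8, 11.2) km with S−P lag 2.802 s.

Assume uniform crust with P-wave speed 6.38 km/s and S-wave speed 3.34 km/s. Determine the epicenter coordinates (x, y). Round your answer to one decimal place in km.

(28.1, 5.2)

Distance from S−P lag: d = Δt · v_P v_S / (v_P − v_S) = Δt · (6.38·3.34)/(6.38−3.34) ≈ 7.0096·Δt.
So d_Seismometer 1 = 48.18, d_Seismometer 2 = 60.60, d_Seismometer 3 = 19.64 km.
Circle about each station: (x + 8.0)² + (y + 26.7)² = 48.18²; (x − 48.1)² + (y + 52.0)² = 60.60²; (x − 46.8)² + (y − 11.2)² = 19.64².
Subtracting the Seismometer 1 equation from the Seismometer 2 and Seismometer 3 equations removes the quadratic terms:
112.2 x − 50.6 y = 2889.67
109.6 x + 75.8 y = 3474.37
Solving the 2×2 system: x ≈ 28.1, y ≈ 5.2 km.
Check against Seismometer 1 (with the unrounded x, y): √((x + 8.0)²+(y + 26.7)²) = 48.18 ≈ 48.18 km. ✓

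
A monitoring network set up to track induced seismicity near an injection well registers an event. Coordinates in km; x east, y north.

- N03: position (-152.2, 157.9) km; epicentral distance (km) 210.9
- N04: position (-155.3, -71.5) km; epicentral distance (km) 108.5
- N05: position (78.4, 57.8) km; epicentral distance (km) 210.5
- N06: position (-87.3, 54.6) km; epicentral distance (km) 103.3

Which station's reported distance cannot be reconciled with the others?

Solve using three stations at a time. Using N03, N05, N06 (subtract circle equations pairwise → linear system) gives (x, y) ≈ (-104.0, -47.5).
Distances from that point to each station vs reported:
  N03: calculated 211.0 vs reported 210.9 → residual 0.1 km
  N04: calculated 56.7 vs reported 108.5 → residual 51.8 km
  N05: calculated 210.6 vs reported 210.5 → residual 0.1 km
  N06: calculated 103.4 vs reported 103.3 → residual 0.1 km
N03, N05, N06 are mutually consistent (residuals ≈ 0); N04 is off by 51.8 km.

N04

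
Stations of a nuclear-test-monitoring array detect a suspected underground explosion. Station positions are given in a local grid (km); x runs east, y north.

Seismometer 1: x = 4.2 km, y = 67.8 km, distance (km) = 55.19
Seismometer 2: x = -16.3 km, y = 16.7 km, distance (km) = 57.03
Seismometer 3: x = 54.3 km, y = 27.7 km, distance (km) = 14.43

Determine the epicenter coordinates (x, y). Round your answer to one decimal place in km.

(40.0, 25.8)

Circle about each station: (x − 4.2)² + (y − 67.8)² = 55.19²; (x + 16.3)² + (y − 16.7)² = 57.03²; (x − 54.3)² + (y − 27.7)² = 14.43².
Subtracting the Seismometer 1 equation from the Seismometer 2 and Seismometer 3 equations removes the quadratic terms:
-41.0 x − 102.2 y = -4276.38
100.2 x − 80.2 y = 1939.01
Solving the 2×2 system: x ≈ 40.0, y ≈ 25.8 km.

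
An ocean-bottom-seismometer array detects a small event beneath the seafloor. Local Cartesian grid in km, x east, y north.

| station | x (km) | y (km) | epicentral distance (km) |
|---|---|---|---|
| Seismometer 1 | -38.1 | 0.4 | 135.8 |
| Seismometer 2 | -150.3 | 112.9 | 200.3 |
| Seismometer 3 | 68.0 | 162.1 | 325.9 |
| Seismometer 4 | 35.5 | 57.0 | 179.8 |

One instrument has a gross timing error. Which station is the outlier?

Seismometer 4

Solve using three stations at a time. Using Seismometer 1, Seismometer 2, Seismometer 3 (subtract circle equations pairwise → linear system) gives (x, y) ≈ (-141.9, -87.2).
Distances from that point to each station vs reported:
  Seismometer 1: calculated 135.8 vs reported 135.8 → residual 0.0 km
  Seismometer 2: calculated 200.3 vs reported 200.3 → residual 0.0 km
  Seismometer 3: calculated 325.9 vs reported 325.9 → residual 0.0 km
  Seismometer 4: calculated 228.6 vs reported 179.8 → residual 48.8 km
Seismometer 1, Seismometer 2, Seismometer 3 are mutually consistent (residuals ≈ 0); Seismometer 4 is off by 48.8 km.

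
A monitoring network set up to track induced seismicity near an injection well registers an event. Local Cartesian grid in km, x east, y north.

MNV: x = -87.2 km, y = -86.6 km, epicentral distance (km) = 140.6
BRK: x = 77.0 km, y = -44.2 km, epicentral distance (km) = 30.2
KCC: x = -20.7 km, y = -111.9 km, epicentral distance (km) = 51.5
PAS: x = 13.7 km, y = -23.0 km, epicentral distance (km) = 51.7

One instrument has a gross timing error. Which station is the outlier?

KCC

Solve using three stations at a time. Using MNV, BRK, PAS (subtract circle equations pairwise → linear system) gives (x, y) ≈ (50.7, -59.1).
Distances from that point to each station vs reported:
  MNV: calculated 140.6 vs reported 140.6 → residual 0.0 km
  BRK: calculated 30.2 vs reported 30.2 → residual 0.0 km
  KCC: calculated 88.8 vs reported 51.5 → residual 37.3 km
  PAS: calculated 51.7 vs reported 51.7 → residual 0.0 km
MNV, BRK, PAS are mutually consistent (residuals ≈ 0); KCC is off by 37.3 km.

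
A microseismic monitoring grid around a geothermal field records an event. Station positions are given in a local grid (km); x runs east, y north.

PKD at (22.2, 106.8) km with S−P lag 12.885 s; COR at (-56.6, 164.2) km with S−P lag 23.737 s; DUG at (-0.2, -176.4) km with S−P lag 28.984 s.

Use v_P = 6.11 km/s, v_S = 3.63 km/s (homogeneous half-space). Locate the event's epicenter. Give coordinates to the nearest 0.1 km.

123.3 km east, 51.5 km north

Distance from S−P lag: d = Δt · v_P v_S / (v_P − v_S) = Δt · (6.11·3.63)/(6.11−3.63) ≈ 8.9433·Δt.
So d_PKD = 115.23, d_COR = 212.29, d_DUG = 259.21 km.
Circle about each station: (x − 22.2)² + (y − 106.8)² = 115.23²; (x + 56.6)² + (y − 164.2)² = 212.29²; (x + 0.2)² + (y + 176.4)² = 259.21².
Subtracting pairs of circle equations eliminates x²+y² and gives linear equations (the radical axes):
-157.6 x + 114.8 y = -13522.97
-44.8 x − 566.4 y = -34693.95
Solving the 2×2 system: x ≈ 123.3, y ≈ 51.5 km.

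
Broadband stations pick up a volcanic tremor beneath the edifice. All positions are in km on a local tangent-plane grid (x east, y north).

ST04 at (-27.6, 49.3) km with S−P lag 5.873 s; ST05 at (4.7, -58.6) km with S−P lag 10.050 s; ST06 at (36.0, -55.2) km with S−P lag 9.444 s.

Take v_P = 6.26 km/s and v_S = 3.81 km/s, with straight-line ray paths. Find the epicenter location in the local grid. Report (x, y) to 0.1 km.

Distance from S−P lag: d = Δt · v_P v_S / (v_P − v_S) = Δt · (6.26·3.81)/(6.26−3.81) ≈ 9.7349·Δt.
So d_ST04 = 57.17, d_ST05 = 97.84, d_ST06 = 91.94 km.
Circle about each station: (x + 27.6)² + (y − 49.3)² = 57.17²; (x − 4.7)² + (y + 58.6)² = 97.84²; (x − 36.0)² + (y + 55.2)² = 91.94².
Subtracting pairs of circle equations eliminates x²+y² and gives linear equations (the radical axes):
64.6 x − 215.8 y = -6040.46
127.2 x − 209.0 y = -4033.76
Solving the 2×2 system: x ≈ 28.1, y ≈ 36.4 km.

28.1 km east, 36.4 km north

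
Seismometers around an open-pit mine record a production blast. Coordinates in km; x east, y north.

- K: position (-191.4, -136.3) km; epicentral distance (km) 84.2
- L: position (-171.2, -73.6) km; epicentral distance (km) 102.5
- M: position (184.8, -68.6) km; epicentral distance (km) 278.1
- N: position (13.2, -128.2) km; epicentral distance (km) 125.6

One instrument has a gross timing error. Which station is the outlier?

M

Solve using three stations at a time. Using K, L, N (subtract circle equations pairwise → linear system) gives (x, y) ≈ (-109.4, -155.4).
Distances from that point to each station vs reported:
  K: calculated 84.2 vs reported 84.2 → residual 0.0 km
  L: calculated 102.5 vs reported 102.5 → residual 0.0 km
  M: calculated 306.7 vs reported 278.1 → residual 28.6 km
  N: calculated 125.6 vs reported 125.6 → residual 0.0 km
K, L, N are mutually consistent (residuals ≈ 0); M is off by 28.6 km.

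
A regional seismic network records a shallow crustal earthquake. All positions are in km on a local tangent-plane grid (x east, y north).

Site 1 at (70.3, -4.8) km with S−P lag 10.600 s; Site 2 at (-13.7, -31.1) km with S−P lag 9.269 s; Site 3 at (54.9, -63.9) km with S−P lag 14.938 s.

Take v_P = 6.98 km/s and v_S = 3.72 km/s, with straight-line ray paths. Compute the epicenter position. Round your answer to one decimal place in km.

Distance from S−P lag: d = Δt · v_P v_S / (v_P − v_S) = Δt · (6.98·3.72)/(6.98−3.72) ≈ 7.9649·Δt.
So d_Site 1 = 84.43, d_Site 2 = 73.83, d_Site 3 = 118.98 km.
Circle about each station: (x − 70.3)² + (y + 4.8)² = 84.43²; (x + 13.7)² + (y + 31.1)² = 73.83²; (x − 54.9)² + (y + 63.9)² = 118.98².
Subtracting the Site 1 equation from the Site 2 and Site 3 equations removes the quadratic terms:
-168.0 x − 52.6 y = -2132.67
-30.8 x − 118.2 y = -4895.73
Solving the 2×2 system: x ≈ -0.3, y ≈ 41.5 km.

-0.3 km east, 41.5 km north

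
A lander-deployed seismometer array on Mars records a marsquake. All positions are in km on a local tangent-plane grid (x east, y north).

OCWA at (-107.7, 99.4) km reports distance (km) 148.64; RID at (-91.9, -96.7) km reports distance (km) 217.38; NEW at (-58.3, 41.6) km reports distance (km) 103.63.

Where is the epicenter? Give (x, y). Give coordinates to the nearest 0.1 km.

Circle about each station: (x + 107.7)² + (y − 99.4)² = 148.64²; (x + 91.9)² + (y + 96.7)² = 217.38²; (x + 58.3)² + (y − 41.6)² = 103.63².
Subtracting pairs of circle equations eliminates x²+y² and gives linear equations (the radical axes):
31.6 x − 392.2 y = -28843.36
98.8 x − 115.6 y = -4995.53
Solving the 2×2 system: x ≈ 39.2, y ≈ 76.7 km.
Check against OCWA (with the unrounded x, y): √((x + 107.7)²+(y − 99.4)²) = 148.62 ≈ 148.64 km. ✓

(39.2, 76.7)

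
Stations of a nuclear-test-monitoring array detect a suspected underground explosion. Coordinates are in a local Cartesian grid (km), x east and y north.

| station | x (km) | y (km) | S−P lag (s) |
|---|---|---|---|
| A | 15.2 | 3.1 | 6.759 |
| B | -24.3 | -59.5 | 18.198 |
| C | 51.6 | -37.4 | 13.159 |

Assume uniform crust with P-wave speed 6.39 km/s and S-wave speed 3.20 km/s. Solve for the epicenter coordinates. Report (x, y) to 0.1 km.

29.5 km east, 44.0 km north

Distance from S−P lag: d = Δt · v_P v_S / (v_P − v_S) = Δt · (6.39·3.20)/(6.39−3.20) ≈ 6.4100·Δt.
So d_A = 43.33, d_B = 116.65, d_C = 84.35 km.
Circle about each station: (x − 15.2)² + (y − 3.1)² = 43.33²; (x + 24.3)² + (y + 59.5)² = 116.65²; (x − 51.6)² + (y + 37.4)² = 84.35².
Subtracting the A equation from the B and C equations removes the quadratic terms:
-79.0 x − 125.2 y = -7839.64
72.8 x − 81.0 y = -1416.76
Solving the 2×2 system: x ≈ 29.5, y ≈ 44.0 km.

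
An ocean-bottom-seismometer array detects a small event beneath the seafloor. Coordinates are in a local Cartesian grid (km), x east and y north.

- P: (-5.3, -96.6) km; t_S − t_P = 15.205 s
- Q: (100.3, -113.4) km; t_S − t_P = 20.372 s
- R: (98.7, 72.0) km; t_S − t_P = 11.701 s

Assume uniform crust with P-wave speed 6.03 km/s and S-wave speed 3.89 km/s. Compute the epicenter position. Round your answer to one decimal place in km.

(-29.5, 68.3)

Distance from S−P lag: d = Δt · v_P v_S / (v_P − v_S) = Δt · (6.03·3.89)/(6.03−3.89) ≈ 10.9611·Δt.
So d_P = 166.66, d_Q = 223.30, d_R = 128.26 km.
Circle about each station: (x + 5.3)² + (y + 96.6)² = 166.66²; (x − 100.3)² + (y + 113.4)² = 223.30²; (x − 98.7)² + (y − 72.0)² = 128.26².
Subtracting pairs of circle equations eliminates x²+y² and gives linear equations (the radical axes):
211.2 x − 33.6 y = -8527.33
208.0 x + 337.2 y = 16890.97
Solving the 2×2 system: x ≈ -29.5, y ≈ 68.3 km.
Check against P (with the unrounded x, y): √((x + 5.3)²+(y + 96.6)²) = 166.66 ≈ 166.66 km. ✓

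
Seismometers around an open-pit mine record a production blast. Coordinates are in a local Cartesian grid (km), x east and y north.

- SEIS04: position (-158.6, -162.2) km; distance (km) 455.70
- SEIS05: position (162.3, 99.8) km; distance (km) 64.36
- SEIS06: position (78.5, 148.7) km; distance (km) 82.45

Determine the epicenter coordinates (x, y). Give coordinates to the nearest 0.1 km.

(159.5, 164.1)

Circle about each station: (x + 158.6)² + (y + 162.2)² = 455.70²; (x − 162.3)² + (y − 99.8)² = 64.36²; (x − 78.5)² + (y − 148.7)² = 82.45².
Subtracting pairs of circle equations eliminates x²+y² and gives linear equations (the radical axes):
641.8 x + 524.0 y = 188358.81
474.2 x + 621.8 y = 177675.63
Solving the 2×2 system: x ≈ 159.5, y ≈ 164.1 km.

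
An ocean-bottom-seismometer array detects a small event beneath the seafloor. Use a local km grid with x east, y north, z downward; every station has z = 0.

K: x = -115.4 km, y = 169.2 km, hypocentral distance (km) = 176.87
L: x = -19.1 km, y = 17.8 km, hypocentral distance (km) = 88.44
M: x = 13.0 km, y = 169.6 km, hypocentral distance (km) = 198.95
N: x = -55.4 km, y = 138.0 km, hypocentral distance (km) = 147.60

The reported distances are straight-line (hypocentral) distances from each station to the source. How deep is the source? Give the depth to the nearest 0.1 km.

Each station gives a sphere (x−x_i)² + (y−y_i)² + z² = d_i² (stations at z=0).
Subtracting the K sphere from L and M: z² cancels, leaving linear equations in x and y:
192.6 x − 302.8 y = -17802.79
256.8 x + 0.8 y = -21310.75
Solving: x ≈ -83.004, y ≈ 5.998 km (keep extra digits for the depth step; rounded: -83.0, 6.0).
Then from the K sphere: z² = 176.87² − (x + 115.4)² − (y − 169.2)² with x = -83.004, y = 5.998, so z ≈ 59.988 ≈ 60.0 km.
Check against N (with the unrounded solution): distance 147.60 ≈ 147.60 km. ✓

z ≈ 60.0 km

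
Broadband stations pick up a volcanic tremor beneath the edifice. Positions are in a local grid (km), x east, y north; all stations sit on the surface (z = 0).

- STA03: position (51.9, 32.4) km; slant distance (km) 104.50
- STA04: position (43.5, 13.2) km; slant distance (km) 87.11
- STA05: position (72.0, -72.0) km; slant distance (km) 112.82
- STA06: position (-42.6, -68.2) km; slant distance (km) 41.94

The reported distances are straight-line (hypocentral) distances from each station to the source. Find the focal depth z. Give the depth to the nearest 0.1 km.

11.0 km

Each station gives a sphere (x−x_i)² + (y−y_i)² + z² = d_i² (stations at z=0).
Subtracting the STA03 sphere from STA04 and STA05: z² cancels, leaving linear equations in x and y:
-16.8 x − 38.4 y = 1655.22
40.2 x − 208.8 y = 4816.53
Solving: x ≈ -31.803, y ≈ -29.191 km (keep extra digits for the depth step; rounded: -31.8, -29.2).
Then from the STA03 sphere: z² = 104.50² − (x − 51.9)² − (y − 32.4)² with x = -31.803, y = -29.191, so z ≈ 10.982 ≈ 11.0 km.
Check against STA06 (with the unrounded solution): distance 41.94 ≈ 41.94 km. ✓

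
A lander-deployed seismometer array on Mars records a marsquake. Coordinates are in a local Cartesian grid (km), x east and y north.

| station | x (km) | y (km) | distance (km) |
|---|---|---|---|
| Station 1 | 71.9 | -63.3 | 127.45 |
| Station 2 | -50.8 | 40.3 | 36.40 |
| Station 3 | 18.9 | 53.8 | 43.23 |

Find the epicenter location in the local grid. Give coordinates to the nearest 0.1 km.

Circle about each station: (x − 71.9)² + (y + 63.3)² = 127.45²; (x + 50.8)² + (y − 40.3)² = 36.40²; (x − 18.9)² + (y − 53.8)² = 43.23².
Subtracting the Station 1 equation from the Station 2 and Station 3 equations removes the quadratic terms:
-245.4 x + 207.2 y = 9946.77
-106.0 x + 234.2 y = 8449.82
Solving the 2×2 system: x ≈ -16.3, y ≈ 28.7 km.
Check against Station 1 (with the unrounded x, y): √((x − 71.9)²+(y + 63.3)²) = 127.45 ≈ 127.45 km. ✓

x ≈ -16.3 km, y ≈ 28.7 km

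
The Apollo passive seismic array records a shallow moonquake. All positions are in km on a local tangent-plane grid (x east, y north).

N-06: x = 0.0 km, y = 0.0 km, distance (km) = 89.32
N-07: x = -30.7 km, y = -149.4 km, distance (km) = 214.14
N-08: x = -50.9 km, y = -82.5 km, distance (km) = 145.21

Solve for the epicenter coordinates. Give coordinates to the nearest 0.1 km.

-64.2 km east, 62.1 km north

Circle about each station: x² + y² = 89.32²; (x + 30.7)² + (y + 149.4)² = 214.14²; (x + 50.9)² + (y + 82.5)² = 145.21².
Subtracting the N-06 equation from the N-07 and N-08 equations removes the quadratic terms:
-61.4 x − 298.8 y = -14615.03
-101.8 x − 165.0 y = -3710.82
Solving the 2×2 system: x ≈ -64.2, y ≈ 62.1 km.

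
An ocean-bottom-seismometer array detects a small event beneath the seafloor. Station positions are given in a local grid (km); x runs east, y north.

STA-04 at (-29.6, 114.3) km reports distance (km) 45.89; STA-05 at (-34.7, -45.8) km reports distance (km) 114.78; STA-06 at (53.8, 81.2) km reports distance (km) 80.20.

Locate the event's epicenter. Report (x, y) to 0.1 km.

Circle about each station: (x + 29.6)² + (y − 114.3)² = 45.89²; (x + 34.7)² + (y + 45.8)² = 114.78²; (x − 53.8)² + (y − 81.2)² = 80.20².
Subtracting the STA-04 equation from the STA-05 and STA-06 equations removes the quadratic terms:
-10.2 x − 320.2 y = -21707.48
166.8 x − 66.2 y = -8778.92
Solving the 2×2 system: x ≈ -25.4, y ≈ 68.6 km.
Check against STA-04 (with the unrounded x, y): √((x + 29.6)²+(y − 114.3)²) = 45.89 ≈ 45.89 km. ✓

-25.4 km east, 68.6 km north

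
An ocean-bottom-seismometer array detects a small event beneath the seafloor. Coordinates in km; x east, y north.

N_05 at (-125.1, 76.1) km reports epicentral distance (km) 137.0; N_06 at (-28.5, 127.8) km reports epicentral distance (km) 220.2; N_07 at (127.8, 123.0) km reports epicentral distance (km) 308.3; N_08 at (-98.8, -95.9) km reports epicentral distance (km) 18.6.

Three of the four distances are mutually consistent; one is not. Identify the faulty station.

N_05

Solve using three stations at a time. Using N_06, N_07, N_08 (subtract circle equations pairwise → linear system) gives (x, y) ≈ (-105.6, -78.5).
Distances from that point to each station vs reported:
  N_05: calculated 155.8 vs reported 137.0 → residual 18.8 km
  N_06: calculated 220.2 vs reported 220.2 → residual 0.0 km
  N_07: calculated 308.3 vs reported 308.3 → residual 0.0 km
  N_08: calculated 18.7 vs reported 18.6 → residual 0.1 km
N_06, N_07, N_08 are mutually consistent (residuals ≈ 0); N_05 is off by 18.8 km.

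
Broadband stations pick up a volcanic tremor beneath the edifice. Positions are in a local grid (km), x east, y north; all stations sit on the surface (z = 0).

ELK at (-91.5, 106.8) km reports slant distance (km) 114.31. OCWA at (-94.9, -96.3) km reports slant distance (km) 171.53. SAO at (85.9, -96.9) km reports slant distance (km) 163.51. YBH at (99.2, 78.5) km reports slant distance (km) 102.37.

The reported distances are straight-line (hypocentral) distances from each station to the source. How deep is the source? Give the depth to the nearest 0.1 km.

Each station gives a sphere (x−x_i)² + (y−y_i)² + z² = d_i² (stations at z=0).
Subtracting the ELK sphere from OCWA and SAO: z² cancels, leaving linear equations in x and y:
-6.8 x − 406.2 y = -17854.55
354.8 x − 407.4 y = -16678.81
Solving: x ≈ 3.397, y ≈ 43.898 km (keep extra digits for the depth step; rounded: 3.4, 43.9).
Then from the ELK sphere: z² = 114.31² − (x + 91.5)² − (y − 106.8)² with x = 3.397, y = 43.898, so z ≈ 10.231 ≈ 10.2 km.

depth ≈ 10.2 km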